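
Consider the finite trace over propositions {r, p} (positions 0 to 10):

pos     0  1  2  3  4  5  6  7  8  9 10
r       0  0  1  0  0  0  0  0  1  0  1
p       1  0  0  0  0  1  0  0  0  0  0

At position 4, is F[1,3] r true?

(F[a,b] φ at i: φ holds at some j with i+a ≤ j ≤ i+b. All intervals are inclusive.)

No

Check r at each j in [5,7]:
  j=5: false
  j=6: false
  j=7: false
No position in the window satisfies it → formula fails.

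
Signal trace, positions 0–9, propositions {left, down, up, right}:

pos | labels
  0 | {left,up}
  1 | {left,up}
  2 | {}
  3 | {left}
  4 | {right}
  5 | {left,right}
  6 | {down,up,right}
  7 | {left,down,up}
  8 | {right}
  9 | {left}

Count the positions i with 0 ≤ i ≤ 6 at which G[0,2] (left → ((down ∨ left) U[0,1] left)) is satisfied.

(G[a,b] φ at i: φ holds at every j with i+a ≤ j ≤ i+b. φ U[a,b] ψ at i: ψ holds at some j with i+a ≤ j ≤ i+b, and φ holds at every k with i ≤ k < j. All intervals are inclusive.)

Evaluate at each i in [0,6]:
  i=0: ✓ (all of [0,2])
  i=1: ✓ (all of [1,3])
  i=2: ✓ (all of [2,4])
  i=3: ✓ (all of [3,5])
  i=4: ✓ (all of [4,6])
  i=5: ✓ (all of [5,7])
  i=6: ✓ (all of [6,8])
Positions where it holds: {0, 1, 2, 3, 4, 5, 6} → 7.

7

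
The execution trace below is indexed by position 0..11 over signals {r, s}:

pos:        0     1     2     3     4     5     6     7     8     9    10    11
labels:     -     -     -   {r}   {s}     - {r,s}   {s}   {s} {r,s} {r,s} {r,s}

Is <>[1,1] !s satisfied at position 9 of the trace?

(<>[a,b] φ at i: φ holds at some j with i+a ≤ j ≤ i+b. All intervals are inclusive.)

No

Check !s at each j in [10,10]:
  j=10: false
No position in the window satisfies it → formula fails.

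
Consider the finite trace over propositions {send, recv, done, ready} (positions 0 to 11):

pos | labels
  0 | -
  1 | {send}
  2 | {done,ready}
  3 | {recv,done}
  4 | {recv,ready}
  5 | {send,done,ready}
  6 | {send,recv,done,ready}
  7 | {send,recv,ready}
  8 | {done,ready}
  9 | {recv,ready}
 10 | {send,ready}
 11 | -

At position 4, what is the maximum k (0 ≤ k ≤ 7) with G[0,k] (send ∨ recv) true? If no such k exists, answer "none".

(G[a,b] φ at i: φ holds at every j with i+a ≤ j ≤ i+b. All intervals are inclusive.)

(send ∨ recv) must hold from j=4 onward; find where it first fails.
  j=4: holds
  j=5: holds
  j=6: holds
  j=7: holds
  j=8: fails
Holds on [4,7], so largest k = 3.

3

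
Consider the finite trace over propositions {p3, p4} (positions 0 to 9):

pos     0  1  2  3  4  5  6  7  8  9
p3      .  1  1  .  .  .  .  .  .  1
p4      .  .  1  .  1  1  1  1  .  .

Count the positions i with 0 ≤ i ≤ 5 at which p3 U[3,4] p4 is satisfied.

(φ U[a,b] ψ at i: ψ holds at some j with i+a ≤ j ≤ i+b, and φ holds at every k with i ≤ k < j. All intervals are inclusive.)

0

Evaluate at each i in [0,5]:
  i=0: ✗ (lhs fails at k=0 before rhs at j=4)
  i=1: ✗ (lhs fails at k=3 before rhs at j=4)
  i=2: ✗ (lhs fails at k=3 before rhs at j=5)
  i=3: ✗ (lhs fails at k=3 before rhs at j=6)
  i=4: ✗ (lhs fails at k=4 before rhs at j=7)
  i=5: ✗ (no rhs in [8,9])
Positions where it holds: {} → 0.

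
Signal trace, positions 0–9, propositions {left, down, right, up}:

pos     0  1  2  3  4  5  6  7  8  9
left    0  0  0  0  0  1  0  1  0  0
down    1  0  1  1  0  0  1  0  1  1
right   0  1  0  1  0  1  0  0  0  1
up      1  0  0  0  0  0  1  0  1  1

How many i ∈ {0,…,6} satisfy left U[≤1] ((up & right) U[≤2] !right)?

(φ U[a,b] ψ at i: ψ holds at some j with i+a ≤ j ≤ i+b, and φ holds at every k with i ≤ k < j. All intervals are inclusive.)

Evaluate at each i in [0,6]:
  i=0: ✓ (rhs at j=0)
  i=1: ✗ (lhs fails at k=1 before rhs at j=2)
  i=2: ✓ (rhs at j=2)
  i=3: ✗ (lhs fails at k=3 before rhs at j=4)
  i=4: ✓ (rhs at j=4)
  i=5: ✓ (rhs at j=6; lhs holds on [5,5])
  i=6: ✓ (rhs at j=6)
Positions where it holds: {0, 2, 4, 5, 6} → 5.

5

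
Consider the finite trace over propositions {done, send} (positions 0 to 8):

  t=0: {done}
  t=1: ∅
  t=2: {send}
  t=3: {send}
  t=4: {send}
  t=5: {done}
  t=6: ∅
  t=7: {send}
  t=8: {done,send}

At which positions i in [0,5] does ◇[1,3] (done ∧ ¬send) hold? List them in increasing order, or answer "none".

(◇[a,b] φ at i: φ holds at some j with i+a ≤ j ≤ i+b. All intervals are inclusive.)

Evaluate at each i in [0,5]:
  i=0: ✗ (none in [1,3])
  i=1: ✗ (none in [2,4])
  i=2: ✓ (witness j=5)
  i=3: ✓ (witness j=5)
  i=4: ✓ (witness j=5)
  i=5: ✗ (none in [6,8])

2, 3, 4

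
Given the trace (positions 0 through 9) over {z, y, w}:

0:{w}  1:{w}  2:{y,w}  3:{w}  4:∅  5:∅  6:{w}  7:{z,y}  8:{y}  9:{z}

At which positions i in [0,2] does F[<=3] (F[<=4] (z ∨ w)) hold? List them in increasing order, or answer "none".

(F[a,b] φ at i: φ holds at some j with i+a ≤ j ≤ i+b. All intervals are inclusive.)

Evaluate at each i in [0,2]:
  i=0: ✓ (witness j=0)
  i=1: ✓ (witness j=1)
  i=2: ✓ (witness j=2)

0, 1, 2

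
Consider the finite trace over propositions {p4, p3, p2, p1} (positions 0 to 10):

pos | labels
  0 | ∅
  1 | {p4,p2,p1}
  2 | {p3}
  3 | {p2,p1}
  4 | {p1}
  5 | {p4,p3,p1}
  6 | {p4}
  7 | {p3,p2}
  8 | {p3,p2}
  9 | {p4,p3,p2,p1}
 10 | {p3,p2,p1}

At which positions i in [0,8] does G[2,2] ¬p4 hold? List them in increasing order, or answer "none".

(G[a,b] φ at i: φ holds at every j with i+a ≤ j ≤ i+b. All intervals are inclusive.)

Evaluate at each i in [0,8]:
  i=0: ✓ (all of [2,2])
  i=1: ✓ (all of [3,3])
  i=2: ✓ (all of [4,4])
  i=3: ✗ (fails at j=5)
  i=4: ✗ (fails at j=6)
  i=5: ✓ (all of [7,7])
  i=6: ✓ (all of [8,8])
  i=7: ✗ (fails at j=9)
  i=8: ✓ (all of [10,10])

0, 1, 2, 5, 6, 8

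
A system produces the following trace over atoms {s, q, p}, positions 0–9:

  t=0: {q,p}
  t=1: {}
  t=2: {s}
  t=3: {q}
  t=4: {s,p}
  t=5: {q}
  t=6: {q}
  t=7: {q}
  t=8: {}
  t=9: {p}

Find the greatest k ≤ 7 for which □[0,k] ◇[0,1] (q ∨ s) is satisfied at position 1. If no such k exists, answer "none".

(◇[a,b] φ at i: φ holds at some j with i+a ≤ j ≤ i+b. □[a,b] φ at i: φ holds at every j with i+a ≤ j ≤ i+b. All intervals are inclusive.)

◇[0,1] (q ∨ s) must hold from j=1 onward; find where it first fails.
  j=1: holds
  j=2: holds
  j=3: holds
  j=4: holds
  j=5: holds
  j=6: holds
  j=7: holds
  j=8: fails
Holds on [1,7], so largest k = 6.

6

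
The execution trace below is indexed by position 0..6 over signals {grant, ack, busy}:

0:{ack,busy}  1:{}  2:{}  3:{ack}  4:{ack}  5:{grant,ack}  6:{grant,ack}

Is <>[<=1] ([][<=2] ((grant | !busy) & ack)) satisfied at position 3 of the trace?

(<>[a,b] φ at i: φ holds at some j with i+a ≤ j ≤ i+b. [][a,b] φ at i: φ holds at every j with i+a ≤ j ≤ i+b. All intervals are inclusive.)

True

Check [][<=2] ((grant | !busy) & ack) at each j in [3,4]:
  j=3: holds on [3,5]
  j=4: holds on [4,6]
Found at j=3 → formula holds.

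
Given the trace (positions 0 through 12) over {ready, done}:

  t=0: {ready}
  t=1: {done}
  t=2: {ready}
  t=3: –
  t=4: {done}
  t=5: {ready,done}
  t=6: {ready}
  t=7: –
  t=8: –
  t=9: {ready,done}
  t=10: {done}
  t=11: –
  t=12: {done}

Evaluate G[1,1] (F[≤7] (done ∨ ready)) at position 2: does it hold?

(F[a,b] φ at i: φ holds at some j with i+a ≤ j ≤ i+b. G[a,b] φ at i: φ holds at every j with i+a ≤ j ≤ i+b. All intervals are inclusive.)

Check F[≤7] (done ∨ ready) at every j in [3,3]:
  j=3: holds (witness at 4)
All positions satisfy it → formula holds.

Holds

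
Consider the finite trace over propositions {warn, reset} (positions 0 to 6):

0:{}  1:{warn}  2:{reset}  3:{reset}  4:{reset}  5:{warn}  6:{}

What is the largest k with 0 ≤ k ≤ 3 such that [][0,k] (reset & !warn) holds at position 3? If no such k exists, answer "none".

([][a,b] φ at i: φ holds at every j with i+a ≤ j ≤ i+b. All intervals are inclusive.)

1

(reset & !warn) must hold from j=3 onward; find where it first fails.
  j=3: holds
  j=4: holds
  j=5: fails
Holds on [3,4], so largest k = 1.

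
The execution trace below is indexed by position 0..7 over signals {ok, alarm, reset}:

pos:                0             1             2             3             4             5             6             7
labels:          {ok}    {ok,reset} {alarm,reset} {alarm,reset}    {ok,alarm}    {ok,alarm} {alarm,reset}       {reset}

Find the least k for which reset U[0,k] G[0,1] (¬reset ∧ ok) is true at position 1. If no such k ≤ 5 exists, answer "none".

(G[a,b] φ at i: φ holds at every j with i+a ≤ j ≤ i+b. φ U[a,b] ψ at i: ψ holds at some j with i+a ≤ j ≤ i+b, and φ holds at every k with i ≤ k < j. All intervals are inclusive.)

Need earliest j ≥ 1 with G[0,1] (¬reset ∧ ok), and reset at every k in [1,j-1].
  j=1: rhs fails.
  j=2: rhs fails.
  j=3: rhs fails.
  j=4: rhs holds; lhs holds on [1,3]. k = 3.

3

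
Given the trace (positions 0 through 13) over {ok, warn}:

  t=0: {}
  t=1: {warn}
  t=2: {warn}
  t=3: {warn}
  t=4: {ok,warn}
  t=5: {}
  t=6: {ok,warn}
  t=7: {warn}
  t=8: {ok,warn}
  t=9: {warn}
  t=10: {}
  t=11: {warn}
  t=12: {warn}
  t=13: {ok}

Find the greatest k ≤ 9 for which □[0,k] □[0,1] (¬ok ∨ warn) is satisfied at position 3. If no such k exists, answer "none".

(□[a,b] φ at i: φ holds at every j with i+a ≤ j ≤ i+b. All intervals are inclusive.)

8

□[0,1] (¬ok ∨ warn) must hold from j=3 onward; find where it first fails.
  j=3: holds
  j=4: holds
  j=5: holds
  j=6: holds
  j=7: holds
  j=8: holds
  j=9: holds
  j=10: holds
  j=11: holds
  j=12: fails
Holds on [3,11], so largest k = 8.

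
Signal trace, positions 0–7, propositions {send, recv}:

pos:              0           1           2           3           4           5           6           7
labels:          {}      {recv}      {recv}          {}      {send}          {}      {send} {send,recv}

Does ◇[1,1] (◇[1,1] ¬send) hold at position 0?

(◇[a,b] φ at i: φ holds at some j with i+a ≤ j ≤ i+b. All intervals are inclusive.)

Yes

Check ◇[1,1] ¬send at each j in [1,1]:
  j=1: holds (witness at 2)
Found at j=1 → formula holds.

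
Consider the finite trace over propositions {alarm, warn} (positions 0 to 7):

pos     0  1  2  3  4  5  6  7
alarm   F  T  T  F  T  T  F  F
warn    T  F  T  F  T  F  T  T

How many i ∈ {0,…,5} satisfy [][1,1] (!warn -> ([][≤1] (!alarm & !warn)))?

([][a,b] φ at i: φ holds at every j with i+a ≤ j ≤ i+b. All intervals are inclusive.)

3

Evaluate at each i in [0,5]:
  i=0: ✗ (fails at j=1)
  i=1: ✓ (all of [2,2])
  i=2: ✗ (fails at j=3)
  i=3: ✓ (all of [4,4])
  i=4: ✗ (fails at j=5)
  i=5: ✓ (all of [6,6])
Positions where it holds: {1, 3, 5} → 3.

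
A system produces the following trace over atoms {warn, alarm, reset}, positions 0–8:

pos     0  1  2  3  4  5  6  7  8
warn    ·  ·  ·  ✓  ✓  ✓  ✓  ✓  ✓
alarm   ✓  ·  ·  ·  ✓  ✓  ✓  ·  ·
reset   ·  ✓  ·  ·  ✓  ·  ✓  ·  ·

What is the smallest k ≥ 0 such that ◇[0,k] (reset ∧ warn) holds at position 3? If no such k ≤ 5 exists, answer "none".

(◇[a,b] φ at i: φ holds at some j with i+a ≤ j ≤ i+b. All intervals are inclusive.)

1

Scan j = 3,4,… for (reset ∧ warn):
  j=3: fails
  j=4: holds
First hit at j=4, so smallest k = 4-3 = 1.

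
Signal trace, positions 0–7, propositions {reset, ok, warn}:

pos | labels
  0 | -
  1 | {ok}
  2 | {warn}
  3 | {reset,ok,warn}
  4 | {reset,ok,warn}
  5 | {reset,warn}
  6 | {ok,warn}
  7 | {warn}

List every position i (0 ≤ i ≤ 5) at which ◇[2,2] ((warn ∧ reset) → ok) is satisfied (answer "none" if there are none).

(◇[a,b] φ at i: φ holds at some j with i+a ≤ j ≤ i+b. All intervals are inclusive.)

Evaluate at each i in [0,5]:
  i=0: ✓ (witness j=2)
  i=1: ✓ (witness j=3)
  i=2: ✓ (witness j=4)
  i=3: ✗ (none in [5,5])
  i=4: ✓ (witness j=6)
  i=5: ✓ (witness j=7)

0, 1, 2, 4, 5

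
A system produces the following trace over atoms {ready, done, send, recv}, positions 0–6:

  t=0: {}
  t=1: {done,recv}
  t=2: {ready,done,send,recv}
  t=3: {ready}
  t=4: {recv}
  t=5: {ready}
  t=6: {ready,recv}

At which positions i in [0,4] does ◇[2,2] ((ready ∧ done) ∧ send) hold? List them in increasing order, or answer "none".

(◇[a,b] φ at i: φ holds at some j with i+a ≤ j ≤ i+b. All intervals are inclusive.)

0

Evaluate at each i in [0,4]:
  i=0: ✓ (witness j=2)
  i=1: ✗ (none in [3,3])
  i=2: ✗ (none in [4,4])
  i=3: ✗ (none in [5,5])
  i=4: ✗ (none in [6,6])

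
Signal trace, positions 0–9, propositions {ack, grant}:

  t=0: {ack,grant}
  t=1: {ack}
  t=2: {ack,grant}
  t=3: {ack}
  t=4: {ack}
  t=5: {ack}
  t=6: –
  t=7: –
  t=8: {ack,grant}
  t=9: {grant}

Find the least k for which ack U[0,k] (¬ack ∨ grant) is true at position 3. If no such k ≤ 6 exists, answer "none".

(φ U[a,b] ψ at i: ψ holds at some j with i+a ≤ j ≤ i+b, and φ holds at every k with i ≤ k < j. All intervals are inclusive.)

Need earliest j ≥ 3 with (¬ack ∨ grant), and ack at every k in [3,j-1].
  j=3: rhs fails.
  j=4: rhs fails.
  j=5: rhs fails.
  j=6: rhs holds; lhs holds on [3,5]. k = 3.

3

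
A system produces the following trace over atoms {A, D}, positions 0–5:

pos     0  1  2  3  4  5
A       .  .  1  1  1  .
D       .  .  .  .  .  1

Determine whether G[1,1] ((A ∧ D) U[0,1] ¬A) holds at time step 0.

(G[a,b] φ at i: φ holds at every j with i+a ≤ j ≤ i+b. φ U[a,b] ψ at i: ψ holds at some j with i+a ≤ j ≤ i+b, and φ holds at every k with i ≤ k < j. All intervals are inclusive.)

Yes

Check ((A ∧ D) U[0,1] ¬A) at every j in [1,1]:
  j=1: holds
All positions satisfy it → formula holds.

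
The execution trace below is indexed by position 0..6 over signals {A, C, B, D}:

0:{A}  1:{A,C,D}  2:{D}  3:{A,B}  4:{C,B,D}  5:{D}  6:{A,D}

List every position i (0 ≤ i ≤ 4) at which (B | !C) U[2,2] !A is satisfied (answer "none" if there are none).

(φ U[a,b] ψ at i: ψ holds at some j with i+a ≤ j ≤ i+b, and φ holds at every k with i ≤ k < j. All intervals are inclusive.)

2, 3

Evaluate at each i in [0,4]:
  i=0: ✗ (lhs fails at k=1 before rhs at j=2)
  i=1: ✗ (no rhs in [3,3])
  i=2: ✓ (rhs at j=4; lhs holds on [2,3])
  i=3: ✓ (rhs at j=5; lhs holds on [3,4])
  i=4: ✗ (no rhs in [6,6])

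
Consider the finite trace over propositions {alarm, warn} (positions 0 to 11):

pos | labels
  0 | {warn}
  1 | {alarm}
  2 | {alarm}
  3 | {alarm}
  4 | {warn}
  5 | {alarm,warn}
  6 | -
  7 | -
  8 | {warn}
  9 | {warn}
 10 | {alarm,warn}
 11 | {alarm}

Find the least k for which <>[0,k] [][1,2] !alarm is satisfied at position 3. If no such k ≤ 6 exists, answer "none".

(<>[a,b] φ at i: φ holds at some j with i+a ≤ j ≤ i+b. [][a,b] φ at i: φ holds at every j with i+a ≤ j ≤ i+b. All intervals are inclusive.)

Scan j = 3,4,… for [][1,2] !alarm:
  j=3: fails
  j=4: fails
  j=5: holds
First hit at j=5, so smallest k = 5-3 = 2.

2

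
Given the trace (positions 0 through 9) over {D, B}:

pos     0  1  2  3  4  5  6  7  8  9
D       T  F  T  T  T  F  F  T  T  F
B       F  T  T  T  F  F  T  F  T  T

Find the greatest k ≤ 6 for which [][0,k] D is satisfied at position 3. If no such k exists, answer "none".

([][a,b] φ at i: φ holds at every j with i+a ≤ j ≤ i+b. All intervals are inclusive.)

1

D must hold from j=3 onward; find where it first fails.
  j=3: holds
  j=4: holds
  j=5: fails
Holds on [3,4], so largest k = 1.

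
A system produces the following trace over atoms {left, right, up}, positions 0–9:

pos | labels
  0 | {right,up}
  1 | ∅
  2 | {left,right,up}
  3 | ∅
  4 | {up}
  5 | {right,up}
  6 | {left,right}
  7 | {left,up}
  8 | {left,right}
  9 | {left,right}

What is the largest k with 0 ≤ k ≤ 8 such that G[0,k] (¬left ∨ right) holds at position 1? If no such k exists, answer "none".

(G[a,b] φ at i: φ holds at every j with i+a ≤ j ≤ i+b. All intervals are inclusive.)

5

(¬left ∨ right) must hold from j=1 onward; find where it first fails.
  j=1: holds
  j=2: holds
  j=3: holds
  j=4: holds
  j=5: holds
  j=6: holds
  j=7: fails
Holds on [1,6], so largest k = 5.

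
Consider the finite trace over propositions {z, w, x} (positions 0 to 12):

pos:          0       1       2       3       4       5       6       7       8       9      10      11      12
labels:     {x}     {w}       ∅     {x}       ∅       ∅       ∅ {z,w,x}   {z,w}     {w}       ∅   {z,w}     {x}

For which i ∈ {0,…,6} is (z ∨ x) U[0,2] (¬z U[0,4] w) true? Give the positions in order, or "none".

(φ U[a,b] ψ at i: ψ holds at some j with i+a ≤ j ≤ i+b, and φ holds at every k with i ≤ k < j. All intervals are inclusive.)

0, 1, 3, 4, 5, 6

Evaluate at each i in [0,6]:
  i=0: ✓ (rhs at j=0)
  i=1: ✓ (rhs at j=1)
  i=2: ✗ (lhs fails at k=2 before rhs at j=3)
  i=3: ✓ (rhs at j=3)
  i=4: ✓ (rhs at j=4)
  i=5: ✓ (rhs at j=5)
  i=6: ✓ (rhs at j=6)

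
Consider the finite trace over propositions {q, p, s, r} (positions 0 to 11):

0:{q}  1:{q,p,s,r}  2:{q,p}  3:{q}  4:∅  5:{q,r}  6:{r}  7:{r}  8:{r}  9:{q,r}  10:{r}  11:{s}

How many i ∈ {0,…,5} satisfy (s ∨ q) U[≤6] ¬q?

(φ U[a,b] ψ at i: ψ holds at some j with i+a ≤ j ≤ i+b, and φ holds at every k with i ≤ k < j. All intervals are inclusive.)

6

Evaluate at each i in [0,5]:
  i=0: ✓ (rhs at j=4; lhs holds on [0,3])
  i=1: ✓ (rhs at j=4; lhs holds on [1,3])
  i=2: ✓ (rhs at j=4; lhs holds on [2,3])
  i=3: ✓ (rhs at j=4; lhs holds on [3,3])
  i=4: ✓ (rhs at j=4)
  i=5: ✓ (rhs at j=6; lhs holds on [5,5])
Positions where it holds: {0, 1, 2, 3, 4, 5} → 6.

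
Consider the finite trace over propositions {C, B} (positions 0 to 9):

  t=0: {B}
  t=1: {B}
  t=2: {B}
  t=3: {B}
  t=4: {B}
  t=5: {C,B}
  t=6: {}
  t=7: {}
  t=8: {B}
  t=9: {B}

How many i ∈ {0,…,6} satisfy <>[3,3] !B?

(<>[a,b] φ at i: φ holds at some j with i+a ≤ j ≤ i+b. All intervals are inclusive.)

2

Evaluate at each i in [0,6]:
  i=0: ✗ (none in [3,3])
  i=1: ✗ (none in [4,4])
  i=2: ✗ (none in [5,5])
  i=3: ✓ (witness j=6)
  i=4: ✓ (witness j=7)
  i=5: ✗ (none in [8,8])
  i=6: ✗ (none in [9,9])
Positions where it holds: {3, 4} → 2.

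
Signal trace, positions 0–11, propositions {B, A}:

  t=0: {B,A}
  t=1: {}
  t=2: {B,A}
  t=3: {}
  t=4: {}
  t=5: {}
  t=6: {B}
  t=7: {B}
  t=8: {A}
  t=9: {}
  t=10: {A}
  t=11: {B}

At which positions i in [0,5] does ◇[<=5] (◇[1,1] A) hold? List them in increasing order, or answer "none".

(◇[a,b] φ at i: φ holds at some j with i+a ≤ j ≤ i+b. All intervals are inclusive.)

0, 1, 2, 3, 4, 5

Evaluate at each i in [0,5]:
  i=0: ✓ (witness j=1)
  i=1: ✓ (witness j=1)
  i=2: ✓ (witness j=7)
  i=3: ✓ (witness j=7)
  i=4: ✓ (witness j=7)
  i=5: ✓ (witness j=7)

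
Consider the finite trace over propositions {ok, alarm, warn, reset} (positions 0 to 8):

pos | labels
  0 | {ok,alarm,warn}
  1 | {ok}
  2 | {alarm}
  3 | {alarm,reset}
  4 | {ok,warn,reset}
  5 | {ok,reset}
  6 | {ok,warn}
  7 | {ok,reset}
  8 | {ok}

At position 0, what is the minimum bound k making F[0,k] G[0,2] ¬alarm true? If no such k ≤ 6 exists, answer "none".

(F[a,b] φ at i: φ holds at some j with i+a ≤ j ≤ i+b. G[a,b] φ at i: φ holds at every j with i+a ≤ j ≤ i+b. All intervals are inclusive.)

4

Scan j = 0,1,… for G[0,2] ¬alarm:
  j=0: fails
  j=1: fails
  j=2: fails
  j=3: fails
  j=4: holds
First hit at j=4, so smallest k = 4-0 = 4.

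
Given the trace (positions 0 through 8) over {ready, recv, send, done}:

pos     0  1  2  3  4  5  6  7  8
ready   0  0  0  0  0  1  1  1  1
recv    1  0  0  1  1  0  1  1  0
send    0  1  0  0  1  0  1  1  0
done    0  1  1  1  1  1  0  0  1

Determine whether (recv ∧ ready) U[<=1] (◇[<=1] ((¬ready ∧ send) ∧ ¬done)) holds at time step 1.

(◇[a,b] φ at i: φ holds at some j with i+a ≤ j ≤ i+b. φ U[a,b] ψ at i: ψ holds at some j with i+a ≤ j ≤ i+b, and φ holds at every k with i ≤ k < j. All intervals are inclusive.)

No

Need some j in [1,2] with ◇[<=1] ((¬ready ∧ send) ∧ ¬done), and (recv ∧ ready) at every k in [1,j-1].
  j=1: ◇[<=1] ((¬ready ∧ send) ∧ ¬done) — fails (none in [1,2]).
  j=2: ◇[<=1] ((¬ready ∧ send) ∧ ¬done) — fails (none in [2,3]).
No j in the window works → until fails.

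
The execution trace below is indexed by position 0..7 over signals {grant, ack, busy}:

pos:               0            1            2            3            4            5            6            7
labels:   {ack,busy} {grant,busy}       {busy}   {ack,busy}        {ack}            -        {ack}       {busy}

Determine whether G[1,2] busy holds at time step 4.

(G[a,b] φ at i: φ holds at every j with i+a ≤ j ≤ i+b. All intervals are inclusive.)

False

Check busy at every j in [5,6]:
  j=5: false
  j=6: false
Fails at j=5 → formula fails.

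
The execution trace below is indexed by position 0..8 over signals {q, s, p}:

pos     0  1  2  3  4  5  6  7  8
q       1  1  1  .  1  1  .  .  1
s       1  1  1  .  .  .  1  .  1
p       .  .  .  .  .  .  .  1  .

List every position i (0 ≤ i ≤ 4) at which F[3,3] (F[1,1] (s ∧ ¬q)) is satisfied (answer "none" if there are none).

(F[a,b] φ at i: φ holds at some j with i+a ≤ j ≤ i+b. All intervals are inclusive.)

Evaluate at each i in [0,4]:
  i=0: ✗ (none in [3,3])
  i=1: ✗ (none in [4,4])
  i=2: ✓ (witness j=5)
  i=3: ✗ (none in [6,6])
  i=4: ✗ (none in [7,7])

2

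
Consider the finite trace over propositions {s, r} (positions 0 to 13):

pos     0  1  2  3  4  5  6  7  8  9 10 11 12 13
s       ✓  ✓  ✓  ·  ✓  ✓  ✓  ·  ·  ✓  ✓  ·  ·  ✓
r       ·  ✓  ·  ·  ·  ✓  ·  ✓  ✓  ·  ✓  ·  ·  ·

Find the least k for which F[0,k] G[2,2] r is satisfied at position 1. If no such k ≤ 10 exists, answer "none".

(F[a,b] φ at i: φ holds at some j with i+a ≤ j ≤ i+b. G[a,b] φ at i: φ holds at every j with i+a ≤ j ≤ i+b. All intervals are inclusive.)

Scan j = 1,2,… for G[2,2] r:
  j=1: fails
  j=2: fails
  j=3: holds
First hit at j=3, so smallest k = 3-1 = 2.

2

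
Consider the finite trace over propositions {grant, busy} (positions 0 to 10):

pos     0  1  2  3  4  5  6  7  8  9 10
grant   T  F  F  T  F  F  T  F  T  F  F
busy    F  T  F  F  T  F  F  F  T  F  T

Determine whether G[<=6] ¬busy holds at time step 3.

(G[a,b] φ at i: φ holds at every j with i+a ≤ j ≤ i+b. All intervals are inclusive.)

Check ¬busy at every j in [3,9]:
  j=3: true
  j=4: false
  j=5: true
  j=6: true
  j=7: true
  j=8: false
  j=9: true
Fails at j=4 → formula fails.

No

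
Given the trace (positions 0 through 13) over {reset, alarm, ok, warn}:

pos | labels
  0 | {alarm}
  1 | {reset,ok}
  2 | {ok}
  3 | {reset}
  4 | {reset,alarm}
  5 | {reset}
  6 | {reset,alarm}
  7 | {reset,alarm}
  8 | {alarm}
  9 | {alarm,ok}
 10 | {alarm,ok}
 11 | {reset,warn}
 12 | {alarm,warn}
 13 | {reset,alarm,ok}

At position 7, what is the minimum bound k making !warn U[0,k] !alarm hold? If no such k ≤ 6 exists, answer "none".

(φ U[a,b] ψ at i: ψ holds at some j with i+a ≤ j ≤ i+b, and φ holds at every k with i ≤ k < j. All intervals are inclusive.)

4

Need earliest j ≥ 7 with !alarm, and !warn at every k in [7,j-1].
  j=7: rhs fails.
  j=8: rhs fails.
  j=9: rhs fails.
  j=10: rhs fails.
  j=11: rhs holds; lhs holds on [7,10]. k = 4.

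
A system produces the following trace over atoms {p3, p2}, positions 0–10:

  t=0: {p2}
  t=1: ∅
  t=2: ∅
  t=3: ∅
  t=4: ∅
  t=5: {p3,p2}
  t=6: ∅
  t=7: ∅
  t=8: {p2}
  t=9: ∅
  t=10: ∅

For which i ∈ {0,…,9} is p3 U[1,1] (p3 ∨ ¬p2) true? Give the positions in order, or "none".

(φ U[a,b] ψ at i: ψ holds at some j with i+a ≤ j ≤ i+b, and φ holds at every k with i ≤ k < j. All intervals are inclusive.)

Evaluate at each i in [0,9]:
  i=0: ✗ (lhs fails at k=0 before rhs at j=1)
  i=1: ✗ (lhs fails at k=1 before rhs at j=2)
  i=2: ✗ (lhs fails at k=2 before rhs at j=3)
  i=3: ✗ (lhs fails at k=3 before rhs at j=4)
  i=4: ✗ (lhs fails at k=4 before rhs at j=5)
  i=5: ✓ (rhs at j=6; lhs holds on [5,5])
  i=6: ✗ (lhs fails at k=6 before rhs at j=7)
  i=7: ✗ (no rhs in [8,8])
  i=8: ✗ (lhs fails at k=8 before rhs at j=9)
  i=9: ✗ (lhs fails at k=9 before rhs at j=10)

5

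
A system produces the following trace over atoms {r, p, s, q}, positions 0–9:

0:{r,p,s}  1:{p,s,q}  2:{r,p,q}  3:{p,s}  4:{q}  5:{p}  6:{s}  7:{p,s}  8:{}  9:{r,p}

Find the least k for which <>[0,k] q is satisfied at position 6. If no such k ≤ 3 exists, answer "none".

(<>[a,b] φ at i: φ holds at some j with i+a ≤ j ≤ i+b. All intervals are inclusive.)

Scan j = 6,7,… for q:
  j=6: fails
  j=7: fails
  j=8: fails
  j=9: fails
No j in [6,9] satisfies it → none.

none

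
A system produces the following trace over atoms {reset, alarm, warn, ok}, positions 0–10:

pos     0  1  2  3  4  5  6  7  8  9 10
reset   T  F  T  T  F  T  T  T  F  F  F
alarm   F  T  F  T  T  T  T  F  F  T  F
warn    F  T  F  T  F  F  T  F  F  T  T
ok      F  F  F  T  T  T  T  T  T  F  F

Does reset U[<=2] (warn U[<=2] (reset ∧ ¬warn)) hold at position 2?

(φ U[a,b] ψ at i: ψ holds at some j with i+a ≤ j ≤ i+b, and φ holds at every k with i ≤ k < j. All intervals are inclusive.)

Need some j in [2,4] with (warn U[<=2] (reset ∧ ¬warn)), and reset at every k in [2,j-1].
  j=2: (warn U[<=2] (reset ∧ ¬warn)) holds; no prefix to check → satisfied.

Yes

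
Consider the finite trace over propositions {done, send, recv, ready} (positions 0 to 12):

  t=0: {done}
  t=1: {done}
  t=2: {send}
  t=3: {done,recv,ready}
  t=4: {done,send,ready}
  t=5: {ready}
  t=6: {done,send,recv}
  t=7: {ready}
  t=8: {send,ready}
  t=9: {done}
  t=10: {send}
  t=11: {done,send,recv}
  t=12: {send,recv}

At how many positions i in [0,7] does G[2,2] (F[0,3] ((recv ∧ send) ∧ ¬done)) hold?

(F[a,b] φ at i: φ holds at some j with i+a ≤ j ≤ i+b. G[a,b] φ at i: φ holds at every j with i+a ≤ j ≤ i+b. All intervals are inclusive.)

Evaluate at each i in [0,7]:
  i=0: ✗ (fails at j=2)
  i=1: ✗ (fails at j=3)
  i=2: ✗ (fails at j=4)
  i=3: ✗ (fails at j=5)
  i=4: ✗ (fails at j=6)
  i=5: ✗ (fails at j=7)
  i=6: ✗ (fails at j=8)
  i=7: ✓ (all of [9,9])
Positions where it holds: {7} → 1.

1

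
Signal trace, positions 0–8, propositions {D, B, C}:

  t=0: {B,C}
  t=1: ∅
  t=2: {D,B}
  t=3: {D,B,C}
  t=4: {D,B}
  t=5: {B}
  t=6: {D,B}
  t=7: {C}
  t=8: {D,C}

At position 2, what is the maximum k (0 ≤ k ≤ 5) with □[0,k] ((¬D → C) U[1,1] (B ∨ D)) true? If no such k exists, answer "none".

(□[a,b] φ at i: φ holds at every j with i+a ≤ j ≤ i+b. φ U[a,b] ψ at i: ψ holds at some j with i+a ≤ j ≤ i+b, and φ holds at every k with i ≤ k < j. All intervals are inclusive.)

2

((¬D → C) U[1,1] (B ∨ D)) must hold from j=2 onward; find where it first fails.
  j=2: holds
  j=3: holds
  j=4: holds
  j=5: fails
Holds on [2,4], so largest k = 2.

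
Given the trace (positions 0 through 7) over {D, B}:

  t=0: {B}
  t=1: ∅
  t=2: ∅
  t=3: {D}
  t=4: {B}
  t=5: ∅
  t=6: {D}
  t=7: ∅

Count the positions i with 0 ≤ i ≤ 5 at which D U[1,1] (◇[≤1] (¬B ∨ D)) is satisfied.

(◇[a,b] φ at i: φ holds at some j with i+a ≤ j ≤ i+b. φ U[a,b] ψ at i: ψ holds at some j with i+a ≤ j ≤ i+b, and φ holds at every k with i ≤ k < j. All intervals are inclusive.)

Evaluate at each i in [0,5]:
  i=0: ✗ (lhs fails at k=0 before rhs at j=1)
  i=1: ✗ (lhs fails at k=1 before rhs at j=2)
  i=2: ✗ (lhs fails at k=2 before rhs at j=3)
  i=3: ✓ (rhs at j=4; lhs holds on [3,3])
  i=4: ✗ (lhs fails at k=4 before rhs at j=5)
  i=5: ✗ (lhs fails at k=5 before rhs at j=6)
Positions where it holds: {3} → 1.

1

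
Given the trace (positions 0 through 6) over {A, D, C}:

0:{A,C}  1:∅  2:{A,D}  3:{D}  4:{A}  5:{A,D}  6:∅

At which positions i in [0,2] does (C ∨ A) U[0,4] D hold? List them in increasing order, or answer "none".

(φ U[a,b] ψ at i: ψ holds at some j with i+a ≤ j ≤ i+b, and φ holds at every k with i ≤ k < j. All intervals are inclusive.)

2

Evaluate at each i in [0,2]:
  i=0: ✗ (lhs fails at k=1 before rhs at j=2)
  i=1: ✗ (lhs fails at k=1 before rhs at j=2)
  i=2: ✓ (rhs at j=2)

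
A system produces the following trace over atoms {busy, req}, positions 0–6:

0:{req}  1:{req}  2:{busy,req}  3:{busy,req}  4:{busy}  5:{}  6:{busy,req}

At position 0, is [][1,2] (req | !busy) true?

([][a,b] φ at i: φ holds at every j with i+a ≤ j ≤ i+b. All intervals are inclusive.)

Check (req | !busy) at every j in [1,2]:
  j=1: true
  j=2: true
All positions satisfy it → formula holds.

Holds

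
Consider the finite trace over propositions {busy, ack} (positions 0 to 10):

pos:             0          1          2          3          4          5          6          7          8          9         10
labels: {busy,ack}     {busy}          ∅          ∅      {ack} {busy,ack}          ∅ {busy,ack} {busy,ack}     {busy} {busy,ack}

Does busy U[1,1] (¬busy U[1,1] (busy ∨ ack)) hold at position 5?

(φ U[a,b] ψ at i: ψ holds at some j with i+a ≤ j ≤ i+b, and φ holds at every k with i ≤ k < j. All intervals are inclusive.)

Need some j in [6,6] with (¬busy U[1,1] (busy ∨ ack)), and busy at every k in [5,j-1].
  j=6: (¬busy U[1,1] (busy ∨ ack)) holds; busy holds at every k in [5,5] → satisfied.

Yes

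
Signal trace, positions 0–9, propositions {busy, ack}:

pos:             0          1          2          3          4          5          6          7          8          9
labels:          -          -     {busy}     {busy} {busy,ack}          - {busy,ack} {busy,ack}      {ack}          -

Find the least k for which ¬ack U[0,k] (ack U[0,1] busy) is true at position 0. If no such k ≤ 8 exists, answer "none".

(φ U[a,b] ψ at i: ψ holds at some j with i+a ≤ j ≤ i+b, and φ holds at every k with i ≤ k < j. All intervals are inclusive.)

2

Need earliest j ≥ 0 with (ack U[0,1] busy), and ¬ack at every k in [0,j-1].
  j=0: rhs fails.
  j=1: rhs fails.
  j=2: rhs holds; lhs holds on [0,1]. k = 2.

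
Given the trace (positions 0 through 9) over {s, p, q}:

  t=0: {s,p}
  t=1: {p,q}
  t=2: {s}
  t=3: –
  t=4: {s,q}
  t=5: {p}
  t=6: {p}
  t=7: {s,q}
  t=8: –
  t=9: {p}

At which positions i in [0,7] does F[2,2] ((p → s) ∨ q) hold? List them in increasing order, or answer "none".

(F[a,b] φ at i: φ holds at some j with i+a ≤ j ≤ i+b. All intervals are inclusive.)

Evaluate at each i in [0,7]:
  i=0: ✓ (witness j=2)
  i=1: ✓ (witness j=3)
  i=2: ✓ (witness j=4)
  i=3: ✗ (none in [5,5])
  i=4: ✗ (none in [6,6])
  i=5: ✓ (witness j=7)
  i=6: ✓ (witness j=8)
  i=7: ✗ (none in [9,9])

0, 1, 2, 5, 6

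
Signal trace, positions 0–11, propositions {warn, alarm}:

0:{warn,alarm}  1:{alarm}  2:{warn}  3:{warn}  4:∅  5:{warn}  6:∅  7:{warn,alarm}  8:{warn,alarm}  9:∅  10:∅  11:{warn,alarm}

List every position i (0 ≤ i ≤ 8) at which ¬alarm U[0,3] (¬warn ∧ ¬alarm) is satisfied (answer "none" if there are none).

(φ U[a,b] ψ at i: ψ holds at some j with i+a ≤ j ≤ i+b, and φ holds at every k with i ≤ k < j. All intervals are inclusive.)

2, 3, 4, 5, 6

Evaluate at each i in [0,8]:
  i=0: ✗ (no rhs in [0,3])
  i=1: ✗ (lhs fails at k=1 before rhs at j=4)
  i=2: ✓ (rhs at j=4; lhs holds on [2,3])
  i=3: ✓ (rhs at j=4; lhs holds on [3,3])
  i=4: ✓ (rhs at j=4)
  i=5: ✓ (rhs at j=6; lhs holds on [5,5])
  i=6: ✓ (rhs at j=6)
  i=7: ✗ (lhs fails at k=7 before rhs at j=9)
  i=8: ✗ (lhs fails at k=8 before rhs at j=9)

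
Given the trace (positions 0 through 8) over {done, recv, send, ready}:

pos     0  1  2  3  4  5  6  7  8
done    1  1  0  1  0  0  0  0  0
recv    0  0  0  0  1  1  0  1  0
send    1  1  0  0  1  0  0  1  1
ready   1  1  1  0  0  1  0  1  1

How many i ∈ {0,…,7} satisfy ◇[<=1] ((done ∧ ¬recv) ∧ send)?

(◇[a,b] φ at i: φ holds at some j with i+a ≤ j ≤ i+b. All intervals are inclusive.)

2

Evaluate at each i in [0,7]:
  i=0: ✓ (witness j=0)
  i=1: ✓ (witness j=1)
  i=2: ✗ (none in [2,3])
  i=3: ✗ (none in [3,4])
  i=4: ✗ (none in [4,5])
  i=5: ✗ (none in [5,6])
  i=6: ✗ (none in [6,7])
  i=7: ✗ (none in [7,8])
Positions where it holds: {0, 1} → 2.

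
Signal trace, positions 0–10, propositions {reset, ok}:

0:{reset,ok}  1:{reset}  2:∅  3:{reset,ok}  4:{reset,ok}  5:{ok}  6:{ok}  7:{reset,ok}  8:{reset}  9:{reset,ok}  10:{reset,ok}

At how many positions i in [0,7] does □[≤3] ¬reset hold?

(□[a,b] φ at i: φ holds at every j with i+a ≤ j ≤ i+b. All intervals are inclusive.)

Evaluate at each i in [0,7]:
  i=0: ✗ (fails at j=0)
  i=1: ✗ (fails at j=1)
  i=2: ✗ (fails at j=3)
  i=3: ✗ (fails at j=3)
  i=4: ✗ (fails at j=4)
  i=5: ✗ (fails at j=7)
  i=6: ✗ (fails at j=7)
  i=7: ✗ (fails at j=7)
Positions where it holds: {} → 0.

0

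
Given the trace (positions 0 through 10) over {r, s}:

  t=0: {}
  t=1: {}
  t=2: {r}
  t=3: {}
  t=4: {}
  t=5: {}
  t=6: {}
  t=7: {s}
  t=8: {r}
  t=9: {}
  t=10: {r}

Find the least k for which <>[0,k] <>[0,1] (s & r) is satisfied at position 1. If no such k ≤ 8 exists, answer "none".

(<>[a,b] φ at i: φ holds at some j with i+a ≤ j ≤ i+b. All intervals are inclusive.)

none

Scan j = 1,2,… for <>[0,1] (s & r):
  j=1: fails
  j=2: fails
  j=3: fails
  j=4: fails
  j=5: fails
  j=6: fails
  j=7: fails
  j=8: fails
  j=9: fails
No j in [1,9] satisfies it → none.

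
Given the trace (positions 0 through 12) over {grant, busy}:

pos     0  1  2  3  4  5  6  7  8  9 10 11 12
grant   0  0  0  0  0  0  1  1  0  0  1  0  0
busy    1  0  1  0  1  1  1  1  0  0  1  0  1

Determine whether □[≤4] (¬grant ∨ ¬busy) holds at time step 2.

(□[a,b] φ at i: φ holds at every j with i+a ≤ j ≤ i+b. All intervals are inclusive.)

Check (¬grant ∨ ¬busy) at every j in [2,6]:
  j=2: true
  j=3: true
  j=4: true
  j=5: true
  j=6: false
Fails at j=6 → formula fails.

False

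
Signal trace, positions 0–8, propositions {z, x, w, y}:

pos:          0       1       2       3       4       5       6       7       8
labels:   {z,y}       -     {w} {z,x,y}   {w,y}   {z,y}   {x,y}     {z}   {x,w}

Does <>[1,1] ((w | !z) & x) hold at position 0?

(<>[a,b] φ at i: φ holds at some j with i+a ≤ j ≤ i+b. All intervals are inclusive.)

Check ((w | !z) & x) at each j in [1,1]:
  j=1: false
No position in the window satisfies it → formula fails.

No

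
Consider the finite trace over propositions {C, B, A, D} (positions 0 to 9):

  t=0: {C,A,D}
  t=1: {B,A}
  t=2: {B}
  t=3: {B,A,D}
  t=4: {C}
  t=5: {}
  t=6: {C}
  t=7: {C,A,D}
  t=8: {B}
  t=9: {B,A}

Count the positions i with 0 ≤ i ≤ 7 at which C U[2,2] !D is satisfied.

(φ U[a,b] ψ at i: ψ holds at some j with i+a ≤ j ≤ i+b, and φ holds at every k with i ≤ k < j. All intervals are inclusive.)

1

Evaluate at each i in [0,7]:
  i=0: ✗ (lhs fails at k=1 before rhs at j=2)
  i=1: ✗ (no rhs in [3,3])
  i=2: ✗ (lhs fails at k=2 before rhs at j=4)
  i=3: ✗ (lhs fails at k=3 before rhs at j=5)
  i=4: ✗ (lhs fails at k=5 before rhs at j=6)
  i=5: ✗ (no rhs in [7,7])
  i=6: ✓ (rhs at j=8; lhs holds on [6,7])
  i=7: ✗ (lhs fails at k=8 before rhs at j=9)
Positions where it holds: {6} → 1.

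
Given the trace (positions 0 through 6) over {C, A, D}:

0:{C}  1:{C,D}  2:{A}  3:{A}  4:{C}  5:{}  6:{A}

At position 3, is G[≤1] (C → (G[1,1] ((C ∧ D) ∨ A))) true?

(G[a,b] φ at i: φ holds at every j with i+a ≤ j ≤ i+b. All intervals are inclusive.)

Check (C → (G[1,1] ((C ∧ D) ∨ A))) at every j in [3,4]:
  j=3: antecedent false → ✓
  j=4: antecedent true; consequent fails at 5 → ✗
Fails at j=4 → formula fails.

No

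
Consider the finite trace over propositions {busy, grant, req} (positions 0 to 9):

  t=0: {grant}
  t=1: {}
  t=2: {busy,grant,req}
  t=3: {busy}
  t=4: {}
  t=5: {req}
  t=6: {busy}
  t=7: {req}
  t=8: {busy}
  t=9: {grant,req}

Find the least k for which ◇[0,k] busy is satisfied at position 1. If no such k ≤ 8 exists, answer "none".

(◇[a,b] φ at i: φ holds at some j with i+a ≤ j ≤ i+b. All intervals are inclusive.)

1

Scan j = 1,2,… for busy:
  j=1: fails
  j=2: holds
First hit at j=2, so smallest k = 2-1 = 1.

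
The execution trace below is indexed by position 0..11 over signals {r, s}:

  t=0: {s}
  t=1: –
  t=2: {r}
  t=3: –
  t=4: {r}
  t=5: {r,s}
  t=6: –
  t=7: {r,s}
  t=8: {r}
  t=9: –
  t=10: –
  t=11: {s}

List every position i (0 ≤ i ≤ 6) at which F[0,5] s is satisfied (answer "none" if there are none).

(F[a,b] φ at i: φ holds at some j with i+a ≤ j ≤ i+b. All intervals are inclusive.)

Evaluate at each i in [0,6]:
  i=0: ✓ (witness j=0)
  i=1: ✓ (witness j=5)
  i=2: ✓ (witness j=5)
  i=3: ✓ (witness j=5)
  i=4: ✓ (witness j=5)
  i=5: ✓ (witness j=5)
  i=6: ✓ (witness j=7)

0, 1, 2, 3, 4, 5, 6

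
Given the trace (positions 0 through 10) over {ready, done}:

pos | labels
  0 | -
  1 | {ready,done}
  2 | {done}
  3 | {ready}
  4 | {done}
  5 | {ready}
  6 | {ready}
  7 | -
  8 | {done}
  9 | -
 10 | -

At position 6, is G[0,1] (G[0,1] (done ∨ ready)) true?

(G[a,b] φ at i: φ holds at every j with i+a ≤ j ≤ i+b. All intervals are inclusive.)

Does not hold

Check G[0,1] (done ∨ ready) at every j in [6,7]:
  j=6: fails at 7
  j=7: fails at 7
Fails at j=6 → formula fails.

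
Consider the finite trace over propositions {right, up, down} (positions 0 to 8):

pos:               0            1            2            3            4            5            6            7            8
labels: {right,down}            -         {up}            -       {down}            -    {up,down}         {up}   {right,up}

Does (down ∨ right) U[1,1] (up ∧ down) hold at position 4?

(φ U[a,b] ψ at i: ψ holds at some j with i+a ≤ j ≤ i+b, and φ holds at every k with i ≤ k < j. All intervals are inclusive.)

No

Need some j in [5,5] with (up ∧ down), and (down ∨ right) at every k in [4,j-1].
  j=5: (up ∧ down) false.
No j in the window works → until fails.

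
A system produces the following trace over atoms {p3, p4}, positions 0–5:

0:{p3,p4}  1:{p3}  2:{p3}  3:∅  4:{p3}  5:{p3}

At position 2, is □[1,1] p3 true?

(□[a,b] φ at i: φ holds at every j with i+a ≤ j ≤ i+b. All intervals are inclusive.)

False

Check p3 at every j in [3,3]:
  j=3: false
Fails at j=3 → formula fails.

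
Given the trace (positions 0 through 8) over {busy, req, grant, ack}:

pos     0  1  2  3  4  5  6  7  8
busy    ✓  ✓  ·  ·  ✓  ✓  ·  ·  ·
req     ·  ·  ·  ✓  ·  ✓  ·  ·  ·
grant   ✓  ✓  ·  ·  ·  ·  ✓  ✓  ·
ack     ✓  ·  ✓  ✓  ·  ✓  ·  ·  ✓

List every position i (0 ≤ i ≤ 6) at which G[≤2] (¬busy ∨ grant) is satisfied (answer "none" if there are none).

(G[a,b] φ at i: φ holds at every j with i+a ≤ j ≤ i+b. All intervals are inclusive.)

0, 1, 6

Evaluate at each i in [0,6]:
  i=0: ✓ (all of [0,2])
  i=1: ✓ (all of [1,3])
  i=2: ✗ (fails at j=4)
  i=3: ✗ (fails at j=4)
  i=4: ✗ (fails at j=4)
  i=5: ✗ (fails at j=5)
  i=6: ✓ (all of [6,8])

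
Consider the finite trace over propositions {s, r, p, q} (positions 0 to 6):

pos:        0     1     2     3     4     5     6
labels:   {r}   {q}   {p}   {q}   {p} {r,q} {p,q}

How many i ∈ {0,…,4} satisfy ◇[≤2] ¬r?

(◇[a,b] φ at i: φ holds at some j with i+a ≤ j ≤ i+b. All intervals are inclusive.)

5

Evaluate at each i in [0,4]:
  i=0: ✓ (witness j=1)
  i=1: ✓ (witness j=1)
  i=2: ✓ (witness j=2)
  i=3: ✓ (witness j=3)
  i=4: ✓ (witness j=4)
Positions where it holds: {0, 1, 2, 3, 4} → 5.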